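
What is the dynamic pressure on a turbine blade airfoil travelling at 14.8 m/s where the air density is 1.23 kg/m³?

q = ½ρv² = ½ × 1.23 × 14.8² = 135 Pa

q = 135 Pa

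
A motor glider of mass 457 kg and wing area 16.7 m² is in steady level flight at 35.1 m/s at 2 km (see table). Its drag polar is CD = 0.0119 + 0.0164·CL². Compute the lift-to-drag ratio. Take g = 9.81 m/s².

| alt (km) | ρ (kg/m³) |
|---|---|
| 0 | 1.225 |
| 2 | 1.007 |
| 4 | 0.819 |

At 2 km, from the table: ρ = 1.007 kg/m³.
In steady level flight, lift balances weight: W = mg = 457 × 9.81 = 4483.2 N.
Dynamic pressure q = 0.5 × 1.007 × 35.1² = 620.3 Pa.
Required CL = L/(qS) = 4483.2/(620.3·16.7) = 0.4328.
CD = 0.0119 + 0.0164 × 0.4328² = 0.01497.
L/D = CL/CD = 0.4328 / 0.01497 = 28.9

L/D = 28.9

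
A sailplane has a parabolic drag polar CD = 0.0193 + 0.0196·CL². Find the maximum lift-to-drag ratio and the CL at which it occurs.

For CD = CD0 + K·CL², (L/D)max occurs at CL* = √(CD0/K) and equals 1/(2√(K·CD0)).
(L/D)max = 1/(2√(0.0196 × 0.0193)) = 1/(2 × 0.01945) = 25.7
CL* = √(0.0193/0.0196) = 0.992

(L/D)max = 25.7, at CL = 0.992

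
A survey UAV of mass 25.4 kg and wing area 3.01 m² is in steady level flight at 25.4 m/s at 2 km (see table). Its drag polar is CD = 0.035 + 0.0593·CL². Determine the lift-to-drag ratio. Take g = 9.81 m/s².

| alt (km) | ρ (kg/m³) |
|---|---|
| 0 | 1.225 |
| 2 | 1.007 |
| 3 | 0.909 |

At 2 km, from the table: ρ = 1.007 kg/m³.
Weight W = mg = 25.4 × 9.81 = 249.17 N; in level flight L = W.
Dynamic pressure q = 0.5 × 1.007 × 25.4² = 324.8 Pa.
CL = 2W/(ρv²S) = 2×249.17/(1.007×25.4²×3.01) = 0.2548.
CD = 0.035 + 0.0593 × 0.2548² = 0.03885.
L/D = CL/CD = 0.2548 / 0.03885 = 6.56

L/D = 6.56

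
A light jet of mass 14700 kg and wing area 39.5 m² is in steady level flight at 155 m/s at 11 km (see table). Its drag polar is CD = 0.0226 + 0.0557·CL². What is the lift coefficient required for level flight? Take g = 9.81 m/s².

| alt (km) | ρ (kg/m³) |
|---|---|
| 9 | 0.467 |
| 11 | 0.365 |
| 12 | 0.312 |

CL = 0.833

At 11 km, from the table: ρ = 0.365 kg/m³.
Level flight ⇒ L = W = m·g = 14700 × 9.81 = 1.4421×10^5 N.
q = ½ρv² = ½ × 0.365 × 155² = 4385 Pa.
CL = W/(q·S) = 1.4421×10^5 / (4385 × 39.5) = 0.8327.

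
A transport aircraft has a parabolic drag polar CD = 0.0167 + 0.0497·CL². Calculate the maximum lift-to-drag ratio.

For CD = CD0 + K·CL², (L/D)max occurs at CL* = √(CD0/K) and equals 1/(2√(K·CD0)).
(L/D)max = 1/(2√(0.0497 × 0.0167)) = 1/(2 × 0.02881) = 17.4

(L/D)max = 17.4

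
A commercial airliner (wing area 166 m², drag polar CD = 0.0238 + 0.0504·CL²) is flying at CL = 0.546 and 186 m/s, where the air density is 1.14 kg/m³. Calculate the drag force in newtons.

CD = 0.0238 + 0.0504 × 0.546² = 0.03883
D = ½ρv²S·CD = ½ × 1.14 × 186² × 166 × 0.03883 = 1.27×10^5 N

D = 1.27×10^5 N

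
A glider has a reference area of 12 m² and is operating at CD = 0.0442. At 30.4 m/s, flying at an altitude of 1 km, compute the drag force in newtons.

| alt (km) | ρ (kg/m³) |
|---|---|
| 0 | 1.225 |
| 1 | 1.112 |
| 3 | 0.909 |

D = 273 N

At 1 km, from the table: ρ = 1.112 kg/m³.
D = ½ρv²S·CD = ½ × 1.112 × 30.4² × 12 × 0.0442 = 273 N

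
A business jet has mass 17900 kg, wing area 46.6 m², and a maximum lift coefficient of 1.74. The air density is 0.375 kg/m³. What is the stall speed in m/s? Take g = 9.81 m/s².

Stall occurs when L = W at CL,max. W = mg = 17900 × 9.81 = 1.756×10^5 N.
V_stall = √(2W/(ρ·S·CL,max)) = √(2 × 1.756×10^5 / (0.375 × 46.6 × 1.74))
V_stall = √11550 = 107 m/s

V_stall = 107 m/s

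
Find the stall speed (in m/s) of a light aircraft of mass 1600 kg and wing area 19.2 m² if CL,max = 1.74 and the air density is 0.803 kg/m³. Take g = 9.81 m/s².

Weight W = mg = 1600 × 9.81 = 15700 N.
From L = ½ρV²S·CL,max = W: V_stall = √(2W/(ρSCL,max)) = √(2·15700/(0.803·19.2·1.74))
V_stall = √1170 = 34.2 m/s

V_stall = 34.2 m/s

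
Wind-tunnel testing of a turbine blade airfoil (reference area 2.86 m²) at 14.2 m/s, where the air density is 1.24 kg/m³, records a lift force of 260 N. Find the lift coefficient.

From L = ½ρv²S·CL, rearranging gives CL = 2L/(ρv²S).
CL = 2 × 260 / (1.24 × 14.2² × 2.86) = 0.727

CL = 0.727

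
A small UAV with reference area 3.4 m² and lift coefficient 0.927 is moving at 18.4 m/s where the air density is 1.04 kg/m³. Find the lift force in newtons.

L = 555 N

Dynamic pressure q = ½ρv² = ½ × 1.04 × 18.4² = 176.1 Pa.
L = q·S·CL = 176.1 × 3.4 × 0.927 = 555 N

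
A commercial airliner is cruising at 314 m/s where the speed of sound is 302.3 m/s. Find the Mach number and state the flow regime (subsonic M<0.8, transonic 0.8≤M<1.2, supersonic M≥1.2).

M = v/a = 314 / 302.3 = 1.04
M = 1.04 → transonic.

M = 1.04 (transonic)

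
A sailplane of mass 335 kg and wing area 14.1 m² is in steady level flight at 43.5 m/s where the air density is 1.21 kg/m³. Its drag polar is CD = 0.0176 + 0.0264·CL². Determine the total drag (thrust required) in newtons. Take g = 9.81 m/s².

In steady level flight, lift balances weight: W = mg = 335 × 9.81 = 3286.4 N.
Dynamic pressure q = 0.5 × 1.21 × 43.5² = 1145 Pa.
Required CL = L/(qS) = 3286.4/(1145·14.1) = 0.2036.
CD = 0.0176 + 0.0264 × 0.2036² = 0.01869.
D = q·S·CD = 1145 × 14.1 × 0.01869 = 301.8 N

D = 302 N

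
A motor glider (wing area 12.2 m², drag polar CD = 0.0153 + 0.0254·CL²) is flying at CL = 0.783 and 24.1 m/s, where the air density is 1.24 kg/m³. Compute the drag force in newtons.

D = 136 N

CD = 0.0153 + 0.0254 × 0.783² = 0.03087
D = ½ρv²S·CD = ½ × 1.24 × 24.1² × 12.2 × 0.03087 = 136 N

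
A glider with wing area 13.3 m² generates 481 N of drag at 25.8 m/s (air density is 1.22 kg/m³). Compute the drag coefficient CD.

From D = ½ρv²S·CD, rearranging gives CD = 2D/(ρv²S).
CD = 2 × 481 / (1.22 × 25.8² × 13.3) = 0.0891

CD = 0.0891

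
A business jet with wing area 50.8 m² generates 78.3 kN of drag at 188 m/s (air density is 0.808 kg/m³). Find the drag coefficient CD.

CD = 0.108

From D = ½ρv²S·CD, rearranging gives CD = 2D/(ρv²S).
CD = 2 × 78300 / (0.808 × 188² × 50.8) = 0.108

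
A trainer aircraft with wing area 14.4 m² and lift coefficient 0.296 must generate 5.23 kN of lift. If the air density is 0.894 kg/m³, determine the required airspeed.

v = 52.4 m/s

L = ½ρv²S·CL ⇒ v = √(2L/(ρ·S·CL))
v = √(2 × 5230 / (0.894 × 14.4 × 0.296)) = √2745 = 52.4 m/s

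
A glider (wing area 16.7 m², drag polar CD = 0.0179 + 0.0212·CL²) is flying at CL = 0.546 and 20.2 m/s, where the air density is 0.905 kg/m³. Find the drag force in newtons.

D = 74.7 N

CD = 0.0179 + 0.0212 × 0.546² = 0.02422
D = ½ρv²S·CD = ½ × 0.905 × 20.2² × 16.7 × 0.02422 = 74.7 N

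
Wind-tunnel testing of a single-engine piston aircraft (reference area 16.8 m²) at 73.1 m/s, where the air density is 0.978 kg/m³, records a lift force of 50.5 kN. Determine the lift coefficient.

From L = ½ρv²S·CL, rearranging gives CL = 2L/(ρv²S).
CL = 2 × 50500 / (0.978 × 73.1² × 16.8) = 1.15

CL = 1.15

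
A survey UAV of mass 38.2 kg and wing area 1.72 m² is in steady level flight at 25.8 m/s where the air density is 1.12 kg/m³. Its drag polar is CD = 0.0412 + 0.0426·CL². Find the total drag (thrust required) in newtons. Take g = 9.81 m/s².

Weight W = mg = 38.2 × 9.81 = 374.74 N; in level flight L = W.
Dynamic pressure q = 0.5 × 1.12 × 25.8² = 372.8 Pa.
CL = 2W/(ρv²S) = 2×374.74/(1.12×25.8²×1.72) = 0.5845.
CD = 0.0412 + 0.0426 × 0.5845² = 0.05575.
D = q·S·CD = 372.8 × 1.72 × 0.05575 = 35.75 N

D = 35.7 N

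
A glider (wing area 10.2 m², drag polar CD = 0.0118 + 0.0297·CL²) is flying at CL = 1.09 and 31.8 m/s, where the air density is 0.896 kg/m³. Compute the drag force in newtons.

D = 218 N

CD = 0.0118 + 0.0297 × 1.09² = 0.04709
D = ½ρv²S·CD = ½ × 0.896 × 31.8² × 10.2 × 0.04709 = 218 N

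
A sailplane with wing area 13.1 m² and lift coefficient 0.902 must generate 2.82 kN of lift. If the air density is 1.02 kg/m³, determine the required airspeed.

L = ½ρv²S·CL ⇒ v = √(2L/(ρ·S·CL))
v = √(2 × 2820 / (1.02 × 13.1 × 0.902)) = √468 = 21.6 m/s

v = 21.6 m/s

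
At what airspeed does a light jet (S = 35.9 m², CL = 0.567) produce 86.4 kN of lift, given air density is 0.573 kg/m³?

v = 122 m/s

L = ½ρv²S·CL ⇒ v = √(2L/(ρ·S·CL))
v = √(2 × 86400 / (0.573 × 35.9 × 0.567)) = √14820 = 122 m/s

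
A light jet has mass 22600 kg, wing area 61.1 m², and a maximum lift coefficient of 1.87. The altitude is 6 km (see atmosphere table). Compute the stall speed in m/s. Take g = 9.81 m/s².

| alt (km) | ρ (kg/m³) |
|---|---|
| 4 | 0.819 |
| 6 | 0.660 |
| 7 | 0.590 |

V_stall = 76.7 m/s

At 6 km, from the table: ρ = 0.660 kg/m³.
Weight W = mg = 22600 × 9.81 = 2.217×10^5 N.
From L = ½ρV²S·CL,max = W: V_stall = √(2W/(ρSCL,max)) = √(2·2.217×10^5/(0.66·61.1·1.87))
V_stall = √5880 = 76.7 m/s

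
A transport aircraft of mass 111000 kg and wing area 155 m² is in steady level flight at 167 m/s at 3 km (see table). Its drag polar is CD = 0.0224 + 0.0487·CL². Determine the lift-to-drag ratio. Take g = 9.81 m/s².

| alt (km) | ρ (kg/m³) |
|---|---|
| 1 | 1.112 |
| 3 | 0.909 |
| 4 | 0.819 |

At 3 km, from the table: ρ = 0.909 kg/m³.
Weight W = mg = 111000 × 9.81 = 1.0889×10^6 N; in level flight L = W.
q = ½ρv² = ½ × 0.909 × 167² = 12680 Pa.
CL = 2W/(ρv²S) = 2×1.0889×10^6/(0.909×167²×155) = 0.5542.
CD = 0.0224 + 0.0487 × 0.5542² = 0.03736.
L/D = CL/CD = 0.5542 / 0.03736 = 14.8

L/D = 14.8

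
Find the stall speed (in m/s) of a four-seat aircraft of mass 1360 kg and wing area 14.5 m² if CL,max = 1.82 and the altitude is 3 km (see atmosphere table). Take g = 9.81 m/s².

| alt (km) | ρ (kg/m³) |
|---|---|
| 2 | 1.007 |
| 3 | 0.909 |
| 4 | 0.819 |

V_stall = 33.4 m/s

At 3 km, from the table: ρ = 0.909 kg/m³.
At stall, lift equals weight: L = W = m·g = 1360 × 9.81 = 13340 N.
From L = ½ρV²S·CL,max = W: V_stall = √(2W/(ρSCL,max)) = √(2·13340/(0.909·14.5·1.82))
V_stall = √1112 = 33.4 m/s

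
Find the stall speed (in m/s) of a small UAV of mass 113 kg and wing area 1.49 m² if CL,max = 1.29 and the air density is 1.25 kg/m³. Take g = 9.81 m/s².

V_stall = 30.4 m/s

Weight W = mg = 113 × 9.81 = 1109 N.
From L = ½ρV²S·CL,max = W: V_stall = √(2W/(ρSCL,max)) = √(2·1109/(1.25·1.49·1.29))
V_stall = √922.8 = 30.4 m/s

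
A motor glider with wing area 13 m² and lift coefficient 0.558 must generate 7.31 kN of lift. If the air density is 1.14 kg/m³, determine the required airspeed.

v = 42 m/s

L = ½ρv²S·CL ⇒ v = √(2L/(ρ·S·CL))
v = √(2 × 7310 / (1.14 × 13 × 0.558)) = √1768 = 42 m/s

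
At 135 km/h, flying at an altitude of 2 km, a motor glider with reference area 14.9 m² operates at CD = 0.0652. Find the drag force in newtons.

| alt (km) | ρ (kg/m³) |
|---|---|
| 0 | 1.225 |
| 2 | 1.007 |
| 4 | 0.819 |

D = 688 N

At 2 km, from the table: ρ = 1.007 kg/m³.
Convert speed: v = 135 km/h ÷ 3.6 = 37.5 m/s.
Dynamic pressure q = ½ρv² = ½ × 1.007 × 37.5² = 708 Pa.
D = q·S·CD = 708 × 14.9 × 0.0652 = 688 N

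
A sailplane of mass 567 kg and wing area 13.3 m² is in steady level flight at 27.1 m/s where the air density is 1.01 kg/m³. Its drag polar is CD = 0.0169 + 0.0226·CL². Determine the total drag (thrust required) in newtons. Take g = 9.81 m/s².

In steady level flight, lift balances weight: W = mg = 567 × 9.81 = 5562.3 N.
Dynamic pressure q = 0.5 × 1.01 × 27.1² = 370.9 Pa.
CL = 2W/(ρv²S) = 2×5562.3/(1.01×27.1²×13.3) = 1.128.
CD = 0.0169 + 0.0226 × 1.128² = 0.04564.
D = q·S·CD = 370.9 × 13.3 × 0.04564 = 225.1 N

D = 225 N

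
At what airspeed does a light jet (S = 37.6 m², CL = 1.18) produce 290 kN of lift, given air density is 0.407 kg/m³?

L = ½ρv²S·CL ⇒ v = √(2L/(ρ·S·CL))
v = √(2 × 2.9×10^5 / (0.407 × 37.6 × 1.18)) = √32120 = 179 m/s

v = 179 m/s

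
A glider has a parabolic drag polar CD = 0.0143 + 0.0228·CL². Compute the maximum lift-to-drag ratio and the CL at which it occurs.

(L/D)max = 27.7, at CL = 0.792

For CD = CD0 + K·CL², (L/D)max occurs at CL* = √(CD0/K) and equals 1/(2√(K·CD0)).
(L/D)max = 1/(2√(0.0228 × 0.0143)) = 1/(2 × 0.01806) = 27.7
CL* = √(0.0143/0.0228) = 0.792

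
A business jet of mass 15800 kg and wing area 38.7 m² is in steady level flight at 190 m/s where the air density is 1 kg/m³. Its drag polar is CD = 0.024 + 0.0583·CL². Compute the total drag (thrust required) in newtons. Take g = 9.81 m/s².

Level flight ⇒ L = W = m·g = 15800 × 9.81 = 1.55×10^5 N.
Dynamic pressure q = 0.5 × 1 × 190² = 18050 Pa.
CL = W/(q·S) = 1.55×10^5 / (18050 × 38.7) = 0.2219.
CD = 0.024 + 0.0583 × 0.2219² = 0.02687.
D = q·S·CD = 18050 × 38.7 × 0.02687 = 18770 N

D = 18800 N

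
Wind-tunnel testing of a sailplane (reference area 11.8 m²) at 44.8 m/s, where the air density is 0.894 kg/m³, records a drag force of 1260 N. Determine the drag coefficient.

CD = 0.119

From D = ½ρv²S·CD, rearranging gives CD = 2D/(ρv²S).
CD = 2 × 1260 / (0.894 × 44.8² × 11.8) = 0.119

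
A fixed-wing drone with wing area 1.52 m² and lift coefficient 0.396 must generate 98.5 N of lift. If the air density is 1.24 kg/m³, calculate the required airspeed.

L = ½ρv²S·CL ⇒ v = √(2L/(ρ·S·CL))
v = √(2 × 98.5 / (1.24 × 1.52 × 0.396)) = √263.9 = 16.2 m/s

v = 16.2 m/s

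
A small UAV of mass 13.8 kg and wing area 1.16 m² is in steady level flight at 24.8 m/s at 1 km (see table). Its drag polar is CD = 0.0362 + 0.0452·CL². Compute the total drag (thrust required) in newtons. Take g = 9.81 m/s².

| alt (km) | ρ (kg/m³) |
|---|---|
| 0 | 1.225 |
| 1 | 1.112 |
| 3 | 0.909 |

D = 16.4 N

At 1 km, from the table: ρ = 1.112 kg/m³.
In steady level flight, lift balances weight: W = mg = 13.8 × 9.81 = 135.38 N.
q = ½ρv² = ½ × 1.112 × 24.8² = 342 Pa.
CL = 2W/(ρv²S) = 2×135.38/(1.112×24.8²×1.16) = 0.3413.
CD = 0.0362 + 0.0452 × 0.3413² = 0.04146.
D = q·S·CD = 342 × 1.16 × 0.04146 = 16.45 N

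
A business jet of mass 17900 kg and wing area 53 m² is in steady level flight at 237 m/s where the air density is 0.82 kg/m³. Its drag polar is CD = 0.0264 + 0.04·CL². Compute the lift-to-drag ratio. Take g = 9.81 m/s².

L/D = 5.28

In steady level flight, lift balances weight: W = mg = 17900 × 9.81 = 1.756×10^5 N.
Dynamic pressure q = 0.5 × 0.82 × 237² = 23030 Pa.
CL = W/(q·S) = 1.756×10^5 / (23030 × 53) = 0.1439.
CD = 0.0264 + 0.04 × 0.1439² = 0.02723.
L/D = CL/CD = 0.1439 / 0.02723 = 5.28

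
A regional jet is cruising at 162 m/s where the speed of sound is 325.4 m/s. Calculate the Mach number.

M = 0.498

M = v/a = 162 / 325.4 = 0.498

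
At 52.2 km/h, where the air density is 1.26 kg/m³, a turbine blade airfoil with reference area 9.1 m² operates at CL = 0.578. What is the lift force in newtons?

L = 697 N

Convert speed: v = 52.2 km/h ÷ 3.6 = 14.5 m/s.
Dynamic pressure q = ½ρv² = ½ × 1.26 × 14.5² = 132.5 Pa.
L = q·S·CL = 132.5 × 9.1 × 0.578 = 697 N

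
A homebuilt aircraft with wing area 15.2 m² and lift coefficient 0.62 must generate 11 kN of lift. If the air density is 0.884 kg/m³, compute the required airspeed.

v = 51.4 m/s

L = ½ρv²S·CL ⇒ v = √(2L/(ρ·S·CL))
v = √(2 × 11000 / (0.884 × 15.2 × 0.62)) = √2641 = 51.4 m/s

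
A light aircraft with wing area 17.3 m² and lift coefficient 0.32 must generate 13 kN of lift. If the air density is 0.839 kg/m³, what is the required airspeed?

v = 74.8 m/s

L = ½ρv²S·CL ⇒ v = √(2L/(ρ·S·CL))
v = √(2 × 13000 / (0.839 × 17.3 × 0.32)) = √5598 = 74.8 m/s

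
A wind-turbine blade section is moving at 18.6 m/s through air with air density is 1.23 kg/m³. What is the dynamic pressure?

q = ½ρv² = ½ × 1.23 × 18.6² = 213 Pa

q = 213 Pa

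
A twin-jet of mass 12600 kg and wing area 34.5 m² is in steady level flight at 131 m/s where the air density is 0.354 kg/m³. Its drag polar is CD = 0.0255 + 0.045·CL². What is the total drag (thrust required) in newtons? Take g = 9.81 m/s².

D = 9230 N

In steady level flight, lift balances weight: W = mg = 12600 × 9.81 = 1.2361×10^5 N.
Dynamic pressure q = 0.5 × 0.354 × 131² = 3037 Pa.
Required CL = L/(qS) = 1.2361×10^5/(3037·34.5) = 1.18.
CD = 0.0255 + 0.045 × 1.18² = 0.08811.
D = q·S·CD = 3037 × 34.5 × 0.08811 = 9233 N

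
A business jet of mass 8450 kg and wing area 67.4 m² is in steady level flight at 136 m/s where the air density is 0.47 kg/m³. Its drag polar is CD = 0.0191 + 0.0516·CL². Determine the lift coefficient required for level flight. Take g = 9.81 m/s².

In steady level flight, lift balances weight: W = mg = 8450 × 9.81 = 82894 N.
q = ½ρv² = ½ × 0.47 × 136² = 4347 Pa.
CL = 2W/(ρv²S) = 2×82894/(0.47×136²×67.4) = 0.283.

CL = 0.283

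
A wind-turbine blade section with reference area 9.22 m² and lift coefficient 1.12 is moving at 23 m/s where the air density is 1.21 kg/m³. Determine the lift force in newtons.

L = 3300 N

L = ½ρv²S·CL = ½ × 1.21 × 23² × 9.22 × 1.12 = 3300 N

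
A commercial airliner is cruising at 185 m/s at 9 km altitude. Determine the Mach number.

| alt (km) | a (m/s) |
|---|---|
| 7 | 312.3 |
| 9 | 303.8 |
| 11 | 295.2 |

M = 0.609

At 9 km, from the table: a = 303.8 m/s.
M = v/a = 185 / 303.8 = 0.609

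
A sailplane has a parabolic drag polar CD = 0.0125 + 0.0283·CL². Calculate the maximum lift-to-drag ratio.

For CD = CD0 + K·CL², (L/D)max occurs at CL* = √(CD0/K) and equals 1/(2√(K·CD0)).
(L/D)max = 1/(2√(0.0283 × 0.0125)) = 1/(2 × 0.01881) = 26.6

(L/D)max = 26.6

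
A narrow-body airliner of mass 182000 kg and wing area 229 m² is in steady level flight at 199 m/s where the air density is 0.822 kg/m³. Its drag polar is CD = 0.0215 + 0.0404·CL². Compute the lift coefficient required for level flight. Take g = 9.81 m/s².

Weight W = mg = 182000 × 9.81 = 1.7854×10^6 N; in level flight L = W.
Dynamic pressure q = 0.5 × 0.822 × 199² = 16280 Pa.
Required CL = L/(qS) = 1.7854×10^6/(16280·229) = 0.479.

CL = 0.479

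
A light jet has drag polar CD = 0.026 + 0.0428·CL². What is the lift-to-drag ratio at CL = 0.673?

CD = 0.026 + 0.0428 × 0.673² = 0.04539
L/D = CL/CD = 0.673 / 0.04539 = 14.8

L/D = 14.8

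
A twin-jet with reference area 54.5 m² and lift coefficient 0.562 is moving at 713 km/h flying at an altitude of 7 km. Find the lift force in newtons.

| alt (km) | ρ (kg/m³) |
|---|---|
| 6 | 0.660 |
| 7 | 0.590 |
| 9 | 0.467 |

L = 3.54×10^5 N

At 7 km, from the table: ρ = 0.590 kg/m³.
Convert speed: v = 713 km/h ÷ 3.6 = 198.1 m/s.
Dynamic pressure q = ½ρv² = ½ × 0.59 × 198.1² = 11570 Pa.
L = q·S·CL = 11570 × 54.5 × 0.562 = 3.54×10^5 N ≈ 354 kN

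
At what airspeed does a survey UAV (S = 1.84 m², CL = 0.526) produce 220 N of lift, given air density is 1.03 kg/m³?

v = 21 m/s

L = ½ρv²S·CL ⇒ v = √(2L/(ρ·S·CL))
v = √(2 × 220 / (1.03 × 1.84 × 0.526)) = √441.4 = 21 m/s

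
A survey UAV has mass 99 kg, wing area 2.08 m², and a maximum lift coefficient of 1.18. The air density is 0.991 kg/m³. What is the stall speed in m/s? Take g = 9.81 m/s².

V_stall = 28.3 m/s

Weight W = mg = 99 × 9.81 = 971.2 N.
From L = ½ρV²S·CL,max = W: V_stall = √(2W/(ρSCL,max)) = √(2·971.2/(0.991·2.08·1.18))
V_stall = √798.6 = 28.3 m/s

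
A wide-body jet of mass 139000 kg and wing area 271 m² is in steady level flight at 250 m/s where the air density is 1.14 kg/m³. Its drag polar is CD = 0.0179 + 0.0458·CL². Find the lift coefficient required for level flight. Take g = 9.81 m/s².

Weight W = mg = 139000 × 9.81 = 1.3636×10^6 N; in level flight L = W.
Dynamic pressure q = 0.5 × 1.14 × 250² = 35620 Pa.
CL = W/(q·S) = 1.3636×10^6 / (35620 × 271) = 0.1412.

CL = 0.141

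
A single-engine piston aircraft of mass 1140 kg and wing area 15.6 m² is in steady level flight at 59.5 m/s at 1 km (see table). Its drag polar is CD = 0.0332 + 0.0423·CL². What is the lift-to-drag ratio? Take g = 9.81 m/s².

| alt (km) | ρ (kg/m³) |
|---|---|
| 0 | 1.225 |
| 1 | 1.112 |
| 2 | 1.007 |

L/D = 9.38

At 1 km, from the table: ρ = 1.112 kg/m³.
Level flight ⇒ L = W = m·g = 1140 × 9.81 = 11183 N.
Dynamic pressure q = 0.5 × 1.112 × 59.5² = 1968 Pa.
Required CL = L/(qS) = 11183/(1968·15.6) = 0.3642.
CD = 0.0332 + 0.0423 × 0.3642² = 0.03881.
L/D = CL/CD = 0.3642 / 0.03881 = 9.38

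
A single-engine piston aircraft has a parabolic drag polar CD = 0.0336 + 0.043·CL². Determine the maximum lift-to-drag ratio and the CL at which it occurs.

For CD = CD0 + K·CL², (L/D)max occurs at CL* = √(CD0/K) and equals 1/(2√(K·CD0)).
(L/D)max = 1/(2√(0.043 × 0.0336)) = 1/(2 × 0.03801) = 13.2
CL* = √(0.0336/0.043) = 0.884

(L/D)max = 13.2, at CL = 0.884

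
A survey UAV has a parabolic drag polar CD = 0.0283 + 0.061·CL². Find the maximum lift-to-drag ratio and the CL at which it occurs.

(L/D)max = 12, at CL = 0.681

For CD = CD0 + K·CL², (L/D)max occurs at CL* = √(CD0/K) and equals 1/(2√(K·CD0)).
(L/D)max = 1/(2√(0.061 × 0.0283)) = 1/(2 × 0.04155) = 12
CL* = √(0.0283/0.061) = 0.681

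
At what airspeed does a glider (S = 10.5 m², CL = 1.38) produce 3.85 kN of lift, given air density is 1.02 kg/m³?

L = ½ρv²S·CL ⇒ v = √(2L/(ρ·S·CL))
v = √(2 × 3850 / (1.02 × 10.5 × 1.38)) = √521 = 22.8 m/s

v = 22.8 m/s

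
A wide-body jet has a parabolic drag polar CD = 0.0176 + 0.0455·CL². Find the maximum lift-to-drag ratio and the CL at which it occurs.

(L/D)max = 17.7, at CL = 0.622

For CD = CD0 + K·CL², (L/D)max occurs at CL* = √(CD0/K) and equals 1/(2√(K·CD0)).
(L/D)max = 1/(2√(0.0455 × 0.0176)) = 1/(2 × 0.0283) = 17.7
CL* = √(0.0176/0.0455) = 0.622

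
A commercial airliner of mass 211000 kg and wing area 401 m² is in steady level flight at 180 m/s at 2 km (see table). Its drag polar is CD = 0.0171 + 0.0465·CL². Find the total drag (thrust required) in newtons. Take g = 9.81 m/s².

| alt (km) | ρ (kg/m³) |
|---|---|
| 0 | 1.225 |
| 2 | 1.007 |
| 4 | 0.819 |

At 2 km, from the table: ρ = 1.007 kg/m³.
In steady level flight, lift balances weight: W = mg = 211000 × 9.81 = 2.0699×10^6 N.
Dynamic pressure q = 0.5 × 1.007 × 180² = 16310 Pa.
CL = W/(q·S) = 2.0699×10^6 / (16310 × 401) = 0.3164.
CD = 0.0171 + 0.0465 × 0.3164² = 0.02176.
D = q·S·CD = 16310 × 401 × 0.02176 = 1.423×10^5 N

D = 1.42×10^5 N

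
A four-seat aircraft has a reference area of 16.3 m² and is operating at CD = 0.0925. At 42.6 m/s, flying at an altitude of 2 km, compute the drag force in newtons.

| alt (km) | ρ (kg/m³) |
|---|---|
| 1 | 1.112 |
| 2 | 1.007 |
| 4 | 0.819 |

D = 1380 N

At 2 km, from the table: ρ = 1.007 kg/m³.
Dynamic pressure q = ½ρv² = ½ × 1.007 × 42.6² = 913.7 Pa.
D = q·S·CD = 913.7 × 16.3 × 0.0925 = 1380 N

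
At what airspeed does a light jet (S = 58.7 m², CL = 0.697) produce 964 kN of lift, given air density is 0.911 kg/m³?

L = ½ρv²S·CL ⇒ v = √(2L/(ρ·S·CL))
v = √(2 × 9.64×10^5 / (0.911 × 58.7 × 0.697)) = √51730 = 227 m/s

v = 227 m/s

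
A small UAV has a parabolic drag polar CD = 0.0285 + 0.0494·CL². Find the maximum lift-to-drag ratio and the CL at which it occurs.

For CD = CD0 + K·CL², (L/D)max occurs at CL* = √(CD0/K) and equals 1/(2√(K·CD0)).
(L/D)max = 1/(2√(0.0494 × 0.0285)) = 1/(2 × 0.03752) = 13.3
CL* = √(0.0285/0.0494) = 0.76

(L/D)max = 13.3, at CL = 0.76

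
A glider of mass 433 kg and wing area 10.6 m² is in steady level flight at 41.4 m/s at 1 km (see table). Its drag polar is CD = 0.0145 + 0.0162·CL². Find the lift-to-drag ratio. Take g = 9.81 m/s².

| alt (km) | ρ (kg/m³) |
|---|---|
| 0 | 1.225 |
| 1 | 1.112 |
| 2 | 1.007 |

At 1 km, from the table: ρ = 1.112 kg/m³.
Level flight ⇒ L = W = m·g = 433 × 9.81 = 4247.7 N.
q = ½ρv² = ½ × 1.112 × 41.4² = 953 Pa.
Required CL = L/(qS) = 4247.7/(953·10.6) = 0.4205.
CD = 0.0145 + 0.0162 × 0.4205² = 0.01736.
L/D = CL/CD = 0.4205 / 0.01736 = 24.2

L/D = 24.2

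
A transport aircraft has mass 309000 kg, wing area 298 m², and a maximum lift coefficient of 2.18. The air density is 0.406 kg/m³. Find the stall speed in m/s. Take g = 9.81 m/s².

Stall occurs when L = W at CL,max. W = mg = 309000 × 9.81 = 3.031×10^6 N.
V_stall = √(2W/(ρ·S·CL,max)) = √(2 × 3.031×10^6 / (0.406 × 298 × 2.18))
V_stall = √22990 = 152 m/s

V_stall = 152 m/s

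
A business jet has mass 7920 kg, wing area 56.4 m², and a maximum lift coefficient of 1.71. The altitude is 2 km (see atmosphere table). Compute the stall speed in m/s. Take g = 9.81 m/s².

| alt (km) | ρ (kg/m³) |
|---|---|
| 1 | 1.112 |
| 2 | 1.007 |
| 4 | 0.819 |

At 2 km, from the table: ρ = 1.007 kg/m³.
Weight W = mg = 7920 × 9.81 = 77700 N.
From L = ½ρV²S·CL,max = W: V_stall = √(2W/(ρSCL,max)) = √(2·77700/(1.007·56.4·1.71))
V_stall = √1600 = 40 m/s

V_stall = 40 m/s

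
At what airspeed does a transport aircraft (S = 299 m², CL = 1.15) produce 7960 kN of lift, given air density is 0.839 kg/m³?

L = ½ρv²S·CL ⇒ v = √(2L/(ρ·S·CL))
v = √(2 × 7.96×10^6 / (0.839 × 299 × 1.15)) = √55180 = 235 m/s

v = 235 m/s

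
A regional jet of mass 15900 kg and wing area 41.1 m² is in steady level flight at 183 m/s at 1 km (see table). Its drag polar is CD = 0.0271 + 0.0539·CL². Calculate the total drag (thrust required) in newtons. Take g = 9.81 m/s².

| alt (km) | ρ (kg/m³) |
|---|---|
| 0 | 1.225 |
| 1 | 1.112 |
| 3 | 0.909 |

D = 22500 N

At 1 km, from the table: ρ = 1.112 kg/m³.
Level flight ⇒ L = W = m·g = 15900 × 9.81 = 1.5598×10^5 N.
q = ½ρv² = ½ × 1.112 × 183² = 18620 Pa.
CL = 2W/(ρv²S) = 2×1.5598×10^5/(1.112×183²×41.1) = 0.2038.
CD = 0.0271 + 0.0539 × 0.2038² = 0.02934.
D = q·S·CD = 18620 × 41.1 × 0.02934 = 22450 N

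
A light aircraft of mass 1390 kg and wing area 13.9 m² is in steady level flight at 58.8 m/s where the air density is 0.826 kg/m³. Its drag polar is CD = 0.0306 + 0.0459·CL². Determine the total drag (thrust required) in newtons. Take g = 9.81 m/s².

Level flight ⇒ L = W = m·g = 1390 × 9.81 = 13636 N.
Dynamic pressure q = 0.5 × 0.826 × 58.8² = 1428 Pa.
Required CL = L/(qS) = 13636/(1428·13.9) = 0.687.
CD = 0.0306 + 0.0459 × 0.687² = 0.05226.
D = q·S·CD = 1428 × 13.9 × 0.05226 = 1037 N

D = 1040 N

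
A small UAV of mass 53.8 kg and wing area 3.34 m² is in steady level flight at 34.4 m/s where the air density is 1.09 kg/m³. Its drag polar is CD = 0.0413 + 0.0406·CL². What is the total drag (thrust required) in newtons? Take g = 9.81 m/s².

D = 94.2 N

Weight W = mg = 53.8 × 9.81 = 527.78 N; in level flight L = W.
q = ½ρv² = ½ × 1.09 × 34.4² = 644.9 Pa.
CL = 2W/(ρv²S) = 2×527.78/(1.09×34.4²×3.34) = 0.245.
CD = 0.0413 + 0.0406 × 0.245² = 0.04374.
D = q·S·CD = 644.9 × 3.34 × 0.04374 = 94.21 N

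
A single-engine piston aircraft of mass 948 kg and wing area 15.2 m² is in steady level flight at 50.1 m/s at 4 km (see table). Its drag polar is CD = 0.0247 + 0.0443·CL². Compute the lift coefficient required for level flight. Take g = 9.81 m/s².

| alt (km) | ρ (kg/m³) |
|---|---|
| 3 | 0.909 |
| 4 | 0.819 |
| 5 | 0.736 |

CL = 0.595

At 4 km, from the table: ρ = 0.819 kg/m³.
Weight W = mg = 948 × 9.81 = 9299.9 N; in level flight L = W.
Dynamic pressure q = 0.5 × 0.819 × 50.1² = 1028 Pa.
CL = W/(q·S) = 9299.9 / (1028 × 15.2) = 0.5953.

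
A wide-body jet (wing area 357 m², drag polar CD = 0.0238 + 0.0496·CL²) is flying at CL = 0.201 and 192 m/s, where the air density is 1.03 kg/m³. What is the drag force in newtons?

CD = 0.0238 + 0.0496 × 0.201² = 0.0258
D = ½ρv²S·CD = ½ × 1.03 × 192² × 357 × 0.0258 = 1.75×10^5 N

D = 1.75×10^5 N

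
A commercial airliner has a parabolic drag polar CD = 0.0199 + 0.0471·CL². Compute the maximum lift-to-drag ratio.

For CD = CD0 + K·CL², (L/D)max occurs at CL* = √(CD0/K) and equals 1/(2√(K·CD0)).
(L/D)max = 1/(2√(0.0471 × 0.0199)) = 1/(2 × 0.03062) = 16.3

(L/D)max = 16.3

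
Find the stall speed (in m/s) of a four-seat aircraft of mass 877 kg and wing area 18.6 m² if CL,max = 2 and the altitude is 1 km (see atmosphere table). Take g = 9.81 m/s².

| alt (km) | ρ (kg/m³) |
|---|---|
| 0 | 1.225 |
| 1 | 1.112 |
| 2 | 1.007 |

At 1 km, from the table: ρ = 1.112 kg/m³.
Stall occurs when L = W at CL,max. W = mg = 877 × 9.81 = 8603 N.
V_stall = √(2W/(ρ·S·CL,max)) = √(2 × 8603 / (1.112 × 18.6 × 2))
V_stall = √416 = 20.4 m/s

V_stall = 20.4 m/s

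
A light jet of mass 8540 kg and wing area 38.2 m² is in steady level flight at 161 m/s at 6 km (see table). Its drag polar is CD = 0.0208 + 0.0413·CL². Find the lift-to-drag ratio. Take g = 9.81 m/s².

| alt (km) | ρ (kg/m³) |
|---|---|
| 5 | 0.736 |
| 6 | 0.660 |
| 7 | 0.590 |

L/D = 10.9

At 6 km, from the table: ρ = 0.660 kg/m³.
Weight W = mg = 8540 × 9.81 = 83777 N; in level flight L = W.
Dynamic pressure q = 0.5 × 0.66 × 161² = 8554 Pa.
CL = W/(q·S) = 83777 / (8554 × 38.2) = 0.2564.
CD = 0.0208 + 0.0413 × 0.2564² = 0.02351.
L/D = CL/CD = 0.2564 / 0.02351 = 10.9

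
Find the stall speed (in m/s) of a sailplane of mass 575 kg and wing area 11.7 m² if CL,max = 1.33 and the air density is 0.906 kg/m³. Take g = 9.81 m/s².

V_stall = 28.3 m/s

Stall occurs when L = W at CL,max. W = mg = 575 × 9.81 = 5641 N.
V_stall = √(2W/(ρ·S·CL,max)) = √(2 × 5641 / (0.906 × 11.7 × 1.33))
V_stall = √800.2 = 28.3 m/s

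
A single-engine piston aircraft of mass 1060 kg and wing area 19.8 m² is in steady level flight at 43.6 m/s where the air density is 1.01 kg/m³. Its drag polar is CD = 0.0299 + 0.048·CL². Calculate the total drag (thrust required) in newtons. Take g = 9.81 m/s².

Weight W = mg = 1060 × 9.81 = 10399 N; in level flight L = W.
q = ½ρv² = ½ × 1.01 × 43.6² = 960 Pa.
CL = 2W/(ρv²S) = 2×10399/(1.01×43.6²×19.8) = 0.5471.
CD = 0.0299 + 0.048 × 0.5471² = 0.04427.
D = q·S·CD = 960 × 19.8 × 0.04427 = 841.4 N

D = 841 N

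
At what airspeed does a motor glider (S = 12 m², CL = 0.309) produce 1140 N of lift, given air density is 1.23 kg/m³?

v = 22.4 m/s

L = ½ρv²S·CL ⇒ v = √(2L/(ρ·S·CL))
v = √(2 × 1140 / (1.23 × 12 × 0.309)) = √499.9 = 22.4 m/s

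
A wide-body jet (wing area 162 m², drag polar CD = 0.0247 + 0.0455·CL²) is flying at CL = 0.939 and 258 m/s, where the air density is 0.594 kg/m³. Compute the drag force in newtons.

CD = 0.0247 + 0.0455 × 0.939² = 0.06482
D = ½ρv²S·CD = ½ × 0.594 × 258² × 162 × 0.06482 = 2.08×10^5 N

D = 2.08×10^5 N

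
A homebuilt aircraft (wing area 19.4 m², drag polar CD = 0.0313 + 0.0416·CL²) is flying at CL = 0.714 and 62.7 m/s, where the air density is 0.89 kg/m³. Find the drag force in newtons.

CD = 0.0313 + 0.0416 × 0.714² = 0.05251
D = ½ρv²S·CD = ½ × 0.89 × 62.7² × 19.4 × 0.05251 = 1780 N

D = 1780 N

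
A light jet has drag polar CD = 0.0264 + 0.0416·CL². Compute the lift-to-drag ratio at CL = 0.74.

CD = 0.0264 + 0.0416 × 0.74² = 0.04918
L/D = CL/CD = 0.74 / 0.04918 = 15

L/D = 15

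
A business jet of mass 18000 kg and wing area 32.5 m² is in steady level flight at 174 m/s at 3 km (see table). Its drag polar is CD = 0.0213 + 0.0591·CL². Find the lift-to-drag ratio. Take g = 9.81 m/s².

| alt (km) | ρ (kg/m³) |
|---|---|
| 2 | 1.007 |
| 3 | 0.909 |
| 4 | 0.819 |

At 3 km, from the table: ρ = 0.909 kg/m³.
In steady level flight, lift balances weight: W = mg = 18000 × 9.81 = 1.7658×10^5 N.
Dynamic pressure q = 0.5 × 0.909 × 174² = 13760 Pa.
CL = W/(q·S) = 1.7658×10^5 / (13760 × 32.5) = 0.3948.
CD = 0.0213 + 0.0591 × 0.3948² = 0.03051.
L/D = CL/CD = 0.3948 / 0.03051 = 12.9

L/D = 12.9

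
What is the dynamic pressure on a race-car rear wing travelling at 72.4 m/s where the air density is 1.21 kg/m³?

q = 3170 Pa

q = ½ρv² = ½ × 1.21 × 72.4² = 3170 Pa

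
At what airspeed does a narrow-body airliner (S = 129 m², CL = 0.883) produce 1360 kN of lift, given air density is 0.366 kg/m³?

v = 255 m/s

L = ½ρv²S·CL ⇒ v = √(2L/(ρ·S·CL))
v = √(2 × 1.36×10^6 / (0.366 × 129 × 0.883)) = √65240 = 255 m/s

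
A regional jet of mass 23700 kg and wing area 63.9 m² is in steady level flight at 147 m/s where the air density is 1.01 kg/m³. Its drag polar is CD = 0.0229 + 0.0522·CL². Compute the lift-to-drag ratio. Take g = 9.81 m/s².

L/D = 11.6

Weight W = mg = 23700 × 9.81 = 2.325×10^5 N; in level flight L = W.
Dynamic pressure q = 0.5 × 1.01 × 147² = 10910 Pa.
Required CL = L/(qS) = 2.325×10^5/(10910·63.9) = 0.3334.
CD = 0.0229 + 0.0522 × 0.3334² = 0.0287.
L/D = CL/CD = 0.3334 / 0.0287 = 11.6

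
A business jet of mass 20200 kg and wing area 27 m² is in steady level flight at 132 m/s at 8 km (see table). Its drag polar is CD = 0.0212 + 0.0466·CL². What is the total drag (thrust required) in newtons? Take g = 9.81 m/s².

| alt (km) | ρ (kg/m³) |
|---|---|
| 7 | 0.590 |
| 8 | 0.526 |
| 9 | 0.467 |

At 8 km, from the table: ρ = 0.526 kg/m³.
In steady level flight, lift balances weight: W = mg = 20200 × 9.81 = 1.9816×10^5 N.
Dynamic pressure q = 0.5 × 0.526 × 132² = 4583 Pa.
Required CL = L/(qS) = 1.9816×10^5/(4583·27) = 1.602.
CD = 0.0212 + 0.0466 × 1.602² = 0.1407.
D = q·S·CD = 4583 × 27 × 0.1407 = 17410 N

D = 17400 N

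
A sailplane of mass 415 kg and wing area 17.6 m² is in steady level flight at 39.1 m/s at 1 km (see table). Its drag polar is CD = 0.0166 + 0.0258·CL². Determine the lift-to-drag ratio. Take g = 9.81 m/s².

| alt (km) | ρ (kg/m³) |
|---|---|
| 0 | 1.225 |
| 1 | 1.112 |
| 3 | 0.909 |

L/D = 14.7

At 1 km, from the table: ρ = 1.112 kg/m³.
Level flight ⇒ L = W = m·g = 415 × 9.81 = 4071.2 N.
q = ½ρv² = ½ × 1.112 × 39.1² = 850 Pa.
CL = W/(q·S) = 4071.2 / (850 × 17.6) = 0.2721.
CD = 0.0166 + 0.0258 × 0.2721² = 0.01851.
L/D = CL/CD = 0.2721 / 0.01851 = 14.7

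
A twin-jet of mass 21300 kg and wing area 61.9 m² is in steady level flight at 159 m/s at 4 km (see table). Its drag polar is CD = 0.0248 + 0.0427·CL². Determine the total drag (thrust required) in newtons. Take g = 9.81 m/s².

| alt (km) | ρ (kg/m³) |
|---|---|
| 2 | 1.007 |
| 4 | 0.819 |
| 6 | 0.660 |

At 4 km, from the table: ρ = 0.819 kg/m³.
Level flight ⇒ L = W = m·g = 21300 × 9.81 = 2.0895×10^5 N.
q = ½ρv² = ½ × 0.819 × 159² = 10350 Pa.
CL = 2W/(ρv²S) = 2×2.0895×10^5/(0.819×159²×61.9) = 0.3261.
CD = 0.0248 + 0.0427 × 0.3261² = 0.02934.
D = q·S·CD = 10350 × 61.9 × 0.02934 = 18800 N

D = 18800 N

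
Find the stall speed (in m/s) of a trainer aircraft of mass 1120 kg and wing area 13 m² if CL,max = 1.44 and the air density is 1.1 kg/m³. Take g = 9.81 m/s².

Stall occurs when L = W at CL,max. W = mg = 1120 × 9.81 = 10990 N.
From L = ½ρV²S·CL,max = W: V_stall = √(2W/(ρSCL,max)) = √(2·10990/(1.1·13·1.44))
V_stall = √1067 = 32.7 m/s

V_stall = 32.7 m/s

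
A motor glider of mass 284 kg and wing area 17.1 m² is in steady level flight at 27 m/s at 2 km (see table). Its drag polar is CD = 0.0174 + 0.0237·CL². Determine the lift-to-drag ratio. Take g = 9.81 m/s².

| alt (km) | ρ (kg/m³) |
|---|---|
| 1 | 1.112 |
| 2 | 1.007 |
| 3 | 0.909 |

At 2 km, from the table: ρ = 1.007 kg/m³.
In steady level flight, lift balances weight: W = mg = 284 × 9.81 = 2786 N.
Dynamic pressure q = 0.5 × 1.007 × 27² = 367.1 Pa.
Required CL = L/(qS) = 2786/(367.1·17.1) = 0.4439.
CD = 0.0174 + 0.0237 × 0.4439² = 0.02207.
L/D = CL/CD = 0.4439 / 0.02207 = 20.1

L/D = 20.1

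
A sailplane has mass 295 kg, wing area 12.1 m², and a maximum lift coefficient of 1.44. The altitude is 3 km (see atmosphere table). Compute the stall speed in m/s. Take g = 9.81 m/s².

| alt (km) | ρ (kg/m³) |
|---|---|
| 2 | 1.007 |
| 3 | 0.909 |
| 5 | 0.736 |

V_stall = 19.1 m/s

At 3 km, from the table: ρ = 0.909 kg/m³.
Weight W = mg = 295 × 9.81 = 2894 N.
From L = ½ρV²S·CL,max = W: V_stall = √(2W/(ρSCL,max)) = √(2·2894/(0.909·12.1·1.44))
V_stall = √365.4 = 19.1 m/s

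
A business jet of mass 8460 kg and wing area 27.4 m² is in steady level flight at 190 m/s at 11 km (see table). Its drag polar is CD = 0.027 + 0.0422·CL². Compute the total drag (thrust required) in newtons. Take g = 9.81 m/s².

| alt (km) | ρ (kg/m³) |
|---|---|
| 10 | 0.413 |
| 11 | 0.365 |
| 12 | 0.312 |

D = 6480 N

At 11 km, from the table: ρ = 0.365 kg/m³.
Weight W = mg = 8460 × 9.81 = 82993 N; in level flight L = W.
q = ½ρv² = ½ × 0.365 × 190² = 6588 Pa.
CL = W/(q·S) = 82993 / (6588 × 27.4) = 0.4597.
CD = 0.027 + 0.0422 × 0.4597² = 0.03592.
D = q·S·CD = 6588 × 27.4 × 0.03592 = 6484 N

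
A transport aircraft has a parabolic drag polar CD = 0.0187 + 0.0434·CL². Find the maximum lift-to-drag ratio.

(L/D)max = 17.6

For CD = CD0 + K·CL², (L/D)max occurs at CL* = √(CD0/K) and equals 1/(2√(K·CD0)).
(L/D)max = 1/(2√(0.0434 × 0.0187)) = 1/(2 × 0.02849) = 17.6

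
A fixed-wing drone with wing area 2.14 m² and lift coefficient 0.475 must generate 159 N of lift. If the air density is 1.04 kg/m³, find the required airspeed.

L = ½ρv²S·CL ⇒ v = √(2L/(ρ·S·CL))
v = √(2 × 159 / (1.04 × 2.14 × 0.475)) = √300.8 = 17.3 m/s

v = 17.3 m/s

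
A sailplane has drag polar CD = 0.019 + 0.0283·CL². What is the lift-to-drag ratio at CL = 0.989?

CD = 0.019 + 0.0283 × 0.989² = 0.04668
L/D = CL/CD = 0.989 / 0.04668 = 21.2

L/D = 21.2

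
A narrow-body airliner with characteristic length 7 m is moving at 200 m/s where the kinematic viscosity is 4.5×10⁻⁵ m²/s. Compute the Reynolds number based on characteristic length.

Re = v·c/ν = 200 × 7 / (4.5×10⁻⁵) = 3.11×10^7

Re = 3.11×10^7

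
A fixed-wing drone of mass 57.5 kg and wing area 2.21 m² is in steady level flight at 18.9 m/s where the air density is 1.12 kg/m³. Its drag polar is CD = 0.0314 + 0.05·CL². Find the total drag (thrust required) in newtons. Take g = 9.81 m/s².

D = 49.9 N

Weight W = mg = 57.5 × 9.81 = 564.08 N; in level flight L = W.
Dynamic pressure q = 0.5 × 1.12 × 18.9² = 200 Pa.
Required CL = L/(qS) = 564.08/(200·2.21) = 1.276.
CD = 0.0314 + 0.05 × 1.276² = 0.1128.
D = q·S·CD = 200 × 2.21 × 0.1128 = 49.87 N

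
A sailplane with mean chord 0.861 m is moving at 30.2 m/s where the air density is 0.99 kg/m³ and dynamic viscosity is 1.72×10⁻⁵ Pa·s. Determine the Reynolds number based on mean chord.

Re = 1.5×10^6

Re = ρ·v·c/μ = 0.99 × 30.2 × 0.861 / (1.72×10⁻⁵) = 1.5×10^6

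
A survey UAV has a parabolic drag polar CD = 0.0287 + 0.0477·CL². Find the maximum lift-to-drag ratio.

(L/D)max = 13.5

For CD = CD0 + K·CL², (L/D)max occurs at CL* = √(CD0/K) and equals 1/(2√(K·CD0)).
(L/D)max = 1/(2√(0.0477 × 0.0287)) = 1/(2 × 0.037) = 13.5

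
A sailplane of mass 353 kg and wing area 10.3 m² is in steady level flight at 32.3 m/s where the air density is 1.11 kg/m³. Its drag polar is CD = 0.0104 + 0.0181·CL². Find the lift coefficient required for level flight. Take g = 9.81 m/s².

CL = 0.581

In steady level flight, lift balances weight: W = mg = 353 × 9.81 = 3462.9 N.
Dynamic pressure q = 0.5 × 1.11 × 32.3² = 579 Pa.
CL = W/(q·S) = 3462.9 / (579 × 10.3) = 0.5806.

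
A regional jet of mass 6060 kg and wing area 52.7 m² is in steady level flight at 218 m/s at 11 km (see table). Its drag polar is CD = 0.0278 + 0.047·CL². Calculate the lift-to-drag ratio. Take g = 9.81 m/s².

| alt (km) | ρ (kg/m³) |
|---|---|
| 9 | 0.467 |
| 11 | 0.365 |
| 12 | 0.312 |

At 11 km, from the table: ρ = 0.365 kg/m³.
In steady level flight, lift balances weight: W = mg = 6060 × 9.81 = 59449 N.
Dynamic pressure q = 0.5 × 0.365 × 218² = 8673 Pa.
Required CL = L/(qS) = 59449/(8673·52.7) = 0.1301.
CD = 0.0278 + 0.047 × 0.1301² = 0.0286.
L/D = CL/CD = 0.1301 / 0.0286 = 4.55

L/D = 4.55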